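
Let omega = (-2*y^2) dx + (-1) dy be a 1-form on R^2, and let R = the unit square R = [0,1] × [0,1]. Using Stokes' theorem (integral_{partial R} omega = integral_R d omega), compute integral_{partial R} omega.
integral_(partial R) omega = 2

Stokes: integral_partial_R omega = integral_R d omega with d omega = (∂Q/∂x - ∂P/∂y) dx ∧ dy.
  ∂Q/∂x = 0
  ∂P/∂y = -4*y
  integrand = ∂Q/∂x - ∂P/∂y = 4*y.
Integrating over R: integral_0^1 integral_0^1 (4*y) dx dy = 2.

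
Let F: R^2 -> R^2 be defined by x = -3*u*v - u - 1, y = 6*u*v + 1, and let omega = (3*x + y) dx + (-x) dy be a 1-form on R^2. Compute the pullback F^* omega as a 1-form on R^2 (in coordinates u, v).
F^* omega = (27*u*v^2 + 18*u*v + 3*u + 12*v + 2) du + (3*u*(9*u*v + 5*u + 4)) dv

Using F^*(f dg) = (f ∘ F) d(g ∘ F), substitute each coordinate x_i by F_i(u, v) in f_i, and replace dx_i by d F_i = (∂F_i/∂u) du + (∂F_i/∂v) dv.
  For the x component: f_1(F) = -3*u*v - 3*u - 2; d F_1 = (-3*v - 1) du + (-3*u) dv
  For the y component: f_2(F) = 3*u*v + u + 1; d F_2 = (6*v) du + (6*u) dv
Combining and collecting du, dv coefficients:
  coeff of du: 27*u*v^2 + 18*u*v + 3*u + 12*v + 2
  coeff of dv: 3*u*(9*u*v + 5*u + 4)
F^* omega = (27*u*v^2 + 18*u*v + 3*u + 12*v + 2) du + (3*u*(9*u*v + 5*u + 4)) dv.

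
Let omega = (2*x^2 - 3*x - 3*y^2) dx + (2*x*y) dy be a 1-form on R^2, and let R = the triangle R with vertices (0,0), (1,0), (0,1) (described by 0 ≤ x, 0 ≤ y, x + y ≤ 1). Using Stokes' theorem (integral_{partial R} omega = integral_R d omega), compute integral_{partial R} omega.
integral_(partial R) omega = 4/3

Stokes: integral_partial_R omega = integral_R d omega with d omega = (∂Q/∂x - ∂P/∂y) dx ∧ dy.
  ∂Q/∂x = 2*y
  ∂P/∂y = -6*y
  integrand = ∂Q/∂x - ∂P/∂y = 8*y.
Integrating over R: integral_0^1 integral_0^{1-x} (8*y) dy dx = 4/3.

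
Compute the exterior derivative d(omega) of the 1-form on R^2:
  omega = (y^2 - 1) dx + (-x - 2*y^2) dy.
d(omega) = (-2*y - 1) dx ∧ dy

For a 1-form omega = sum_i f_i dx_i, the exterior derivative is
  d(omega) = sum_{i < j} (∂f_j/∂x_i - ∂f_i/∂x_j) dx_i ∧ dx_j.
  coefficient of dx ∧ dy: ∂f_2/∂x - ∂f_1/∂y = ∂(-x - 2*y^2)/∂x - ∂(y^2 - 1)/∂y = -2*y - 1
Assembling: d(omega) = (-2*y - 1) dx ∧ dy.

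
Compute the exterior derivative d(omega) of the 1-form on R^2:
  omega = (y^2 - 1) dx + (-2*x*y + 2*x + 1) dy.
d(omega) = (2 - 4*y) dx ∧ dy

For a 1-form omega = sum_i f_i dx_i, the exterior derivative is
  d(omega) = sum_{i < j} (∂f_j/∂x_i - ∂f_i/∂x_j) dx_i ∧ dx_j.
  coefficient of dx ∧ dy: ∂f_2/∂x - ∂f_1/∂y = ∂(-2*x*y + 2*x + 1)/∂x - ∂(y^2 - 1)/∂y = 2 - 4*y
Assembling: d(omega) = (2 - 4*y) dx ∧ dy.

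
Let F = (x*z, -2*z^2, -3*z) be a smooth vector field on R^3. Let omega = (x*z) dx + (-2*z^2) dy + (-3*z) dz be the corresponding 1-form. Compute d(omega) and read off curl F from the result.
d(omega) = (4*z) dy ∧ dz + (x) dz ∧ dx + (0) dx ∧ dy; curl F = (4*z, x, 0)

d omega = sum_{i<j} (∂f_j/∂x_i - ∂f_i/∂x_j) dx_i ∧ dx_j. Under the identification (dy ∧ dz, dz ∧ dx, dx ∧ dy) ↔ (e_x, e_y, e_z), the coefficients are exactly the components of curl F. Compute:
  ∂R/∂y - ∂Q/∂z = (0) - (-4*z) = 4*z
  ∂P/∂z - ∂R/∂x = (x) - (0) = x
  ∂Q/∂x - ∂P/∂y = (0) - (0) = 0.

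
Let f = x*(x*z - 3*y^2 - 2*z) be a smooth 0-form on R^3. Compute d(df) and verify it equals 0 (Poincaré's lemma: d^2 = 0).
d(df) = 0

Step 1: df = sum_i (∂f/∂x_i) dx_i = (2*x*z - 3*y^2 - 2*z) dx + (-6*x*y) dy + (x*(x - 2)) dz.
Step 2: Apply d again. Using the 1-form formula, the coefficient of dx ∧ dy in d(df) is ∂^2 f/∂x ∂y - ∂^2 f/∂y ∂x = (-6*y) - (-6*y) = 0 (equality of mixed partials for smooth f).
Similarly for dx ∧ dz and dy ∧ dz — all coefficients vanish. So d(df) = 0.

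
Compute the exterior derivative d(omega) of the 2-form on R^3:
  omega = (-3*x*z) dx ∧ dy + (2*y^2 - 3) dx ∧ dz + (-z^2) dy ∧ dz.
d(omega) = (-3*x - 4*y) dx ∧ dy ∧ dz

For a 2-form omega = sum_{i<j} g_{ij} dx_i ∧ dx_j, the exterior derivative is
  d(omega) = sum_{i<j} d(g_{ij}) ∧ dx_i ∧ dx_j = sum_{i<j, k} (∂g_{ij}/∂x_k) dx_k ∧ dx_i ∧ dx_j.
Expand each term, using dx_k ∧ dx_i ∧ dx_j = sgn(permutation) dx_{(a)} ∧ dx_{(b)} ∧ dx_{(c)} with (a < b < c) sorted:
  d(-3*x*z) includes (∂/∂z)(-3*x*z) dz = (-3*x) dz, which multiplied by dx ∧ dy gives (-3*x) dx ∧ dy ∧ dz
  d(2*y^2 - 3) includes (∂/∂y)(2*y^2 - 3) dy = (4*y) dy, which multiplied by dx ∧ dz gives (-4*y) dx ∧ dy ∧ dz
Collecting like 3-forms: d(omega) = (-3*x - 4*y) dx ∧ dy ∧ dz.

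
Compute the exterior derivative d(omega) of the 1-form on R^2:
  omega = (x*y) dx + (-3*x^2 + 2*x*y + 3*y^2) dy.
d(omega) = (-7*x + 2*y) dx ∧ dy

For a 1-form omega = sum_i f_i dx_i, the exterior derivative is
  d(omega) = sum_{i < j} (∂f_j/∂x_i - ∂f_i/∂x_j) dx_i ∧ dx_j.
  coefficient of dx ∧ dy: ∂f_2/∂x - ∂f_1/∂y = ∂(-3*x^2 + 2*x*y + 3*y^2)/∂x - ∂(x*y)/∂y = -7*x + 2*y
Assembling: d(omega) = (-7*x + 2*y) dx ∧ dy.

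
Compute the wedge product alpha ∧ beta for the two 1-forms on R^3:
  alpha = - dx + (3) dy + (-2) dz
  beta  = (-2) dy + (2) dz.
alpha ∧ beta = (2) dx ∧ dy + (-2) dx ∧ dz + (2) dy ∧ dz

Distribute the wedge, using dx_i ∧ dx_j = -dx_j ∧ dx_i and dx_i ∧ dx_i = 0. For each pair (i, j) with i < j, the coefficient of dx_i ∧ dx_j in alpha ∧ beta is (alpha_i * beta_j - alpha_j * beta_i). Collecting: alpha ∧ beta = (2) dx ∧ dy + (-2) dx ∧ dz + (2) dy ∧ dz.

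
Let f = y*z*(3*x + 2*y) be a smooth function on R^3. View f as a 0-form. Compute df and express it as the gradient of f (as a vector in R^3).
df = (3*y*z) dx + (z*(3*x + 4*y)) dy + (y*(3*x + 2*y)) dz; grad f = (3*y*z, z*(3*x + 4*y), y*(3*x + 2*y))

For a 0-form f, d f = (∂f/∂x) dx + (∂f/∂y) dy + (∂f/∂z) dz. The components of the vector representation are exactly the entries of grad f in Cartesian coordinates:
  ∂f/∂x = 3*y*z
  ∂f/∂y = z*(3*x + 4*y)
  ∂f/∂z = y*(3*x + 2*y).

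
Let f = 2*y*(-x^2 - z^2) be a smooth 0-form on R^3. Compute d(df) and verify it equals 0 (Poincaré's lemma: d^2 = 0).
d(df) = 0

Step 1: df = sum_i (∂f/∂x_i) dx_i = (-4*x*y) dx + (-2*x^2 - 2*z^2) dy + (-4*y*z) dz.
Step 2: Apply d again. Using the 1-form formula, the coefficient of dx ∧ dy in d(df) is ∂^2 f/∂x ∂y - ∂^2 f/∂y ∂x = (-4*x) - (-4*x) = 0 (equality of mixed partials for smooth f).
Similarly for dx ∧ dz and dy ∧ dz — all coefficients vanish. So d(df) = 0.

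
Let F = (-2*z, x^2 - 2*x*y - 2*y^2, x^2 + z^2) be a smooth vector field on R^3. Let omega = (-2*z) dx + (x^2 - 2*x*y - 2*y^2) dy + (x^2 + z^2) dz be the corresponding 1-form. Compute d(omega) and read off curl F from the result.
d(omega) = (0) dy ∧ dz + (-2*x - 2) dz ∧ dx + (2*x - 2*y) dx ∧ dy; curl F = (0, -2*x - 2, 2*x - 2*y)

d omega = sum_{i<j} (∂f_j/∂x_i - ∂f_i/∂x_j) dx_i ∧ dx_j. Under the identification (dy ∧ dz, dz ∧ dx, dx ∧ dy) ↔ (e_x, e_y, e_z), the coefficients are exactly the components of curl F. Compute:
  ∂R/∂y - ∂Q/∂z = (0) - (0) = 0
  ∂P/∂z - ∂R/∂x = (-2) - (2*x) = -2*x - 2
  ∂Q/∂x - ∂P/∂y = (2*x - 2*y) - (0) = 2*x - 2*y.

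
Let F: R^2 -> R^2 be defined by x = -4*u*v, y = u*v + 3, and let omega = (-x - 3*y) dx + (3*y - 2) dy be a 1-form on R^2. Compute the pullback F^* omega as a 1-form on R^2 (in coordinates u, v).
F^* omega = (v*(-u*v + 43)) du + (u*(-u*v + 43)) dv

Using F^*(f dg) = (f ∘ F) d(g ∘ F), substitute each coordinate x_i by F_i(u, v) in f_i, and replace dx_i by d F_i = (∂F_i/∂u) du + (∂F_i/∂v) dv.
  For the x component: f_1(F) = u*v - 9; d F_1 = (-4*v) du + (-4*u) dv
  For the y component: f_2(F) = 3*u*v + 7; d F_2 = (v) du + (u) dv
Combining and collecting du, dv coefficients:
  coeff of du: v*(-u*v + 43)
  coeff of dv: u*(-u*v + 43)
F^* omega = (v*(-u*v + 43)) du + (u*(-u*v + 43)) dv.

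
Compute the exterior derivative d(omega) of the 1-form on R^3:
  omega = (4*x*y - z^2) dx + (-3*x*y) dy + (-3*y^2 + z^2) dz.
d(omega) = (-4*x - 3*y) dx ∧ dy + (2*z) dx ∧ dz + (-6*y) dy ∧ dz

For a 1-form omega = sum_i f_i dx_i, the exterior derivative is
  d(omega) = sum_{i < j} (∂f_j/∂x_i - ∂f_i/∂x_j) dx_i ∧ dx_j.
  coefficient of dx ∧ dy: ∂f_2/∂x - ∂f_1/∂y = ∂(-3*x*y)/∂x - ∂(4*x*y - z^2)/∂y = -4*x - 3*y
  coefficient of dx ∧ dz: ∂f_3/∂x - ∂f_1/∂z = ∂(-3*y^2 + z^2)/∂x - ∂(4*x*y - z^2)/∂z = 2*z
  coefficient of dy ∧ dz: ∂f_3/∂y - ∂f_2/∂z = ∂(-3*y^2 + z^2)/∂y - ∂(-3*x*y)/∂z = -6*y
Assembling: d(omega) = (-4*x - 3*y) dx ∧ dy + (2*z) dx ∧ dz + (-6*y) dy ∧ dz.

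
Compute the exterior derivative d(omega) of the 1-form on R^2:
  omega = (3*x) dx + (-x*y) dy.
d(omega) = (-y) dx ∧ dy

For a 1-form omega = sum_i f_i dx_i, the exterior derivative is
  d(omega) = sum_{i < j} (∂f_j/∂x_i - ∂f_i/∂x_j) dx_i ∧ dx_j.
  coefficient of dx ∧ dy: ∂f_2/∂x - ∂f_1/∂y = ∂(-x*y)/∂x - ∂(3*x)/∂y = -y
Assembling: d(omega) = (-y) dx ∧ dy.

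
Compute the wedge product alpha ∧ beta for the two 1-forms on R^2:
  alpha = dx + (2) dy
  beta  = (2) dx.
alpha ∧ beta = (-4) dx ∧ dy

Distribute the wedge, using dx_i ∧ dx_j = -dx_j ∧ dx_i and dx_i ∧ dx_i = 0. For each pair (i, j) with i < j, the coefficient of dx_i ∧ dx_j in alpha ∧ beta is (alpha_i * beta_j - alpha_j * beta_i). Collecting: alpha ∧ beta = (-4) dx ∧ dy.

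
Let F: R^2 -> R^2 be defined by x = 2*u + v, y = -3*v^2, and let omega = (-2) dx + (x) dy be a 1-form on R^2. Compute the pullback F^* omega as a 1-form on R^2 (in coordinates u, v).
F^* omega = (-4) du + (-12*u*v - 6*v^2 - 2) dv

Using F^*(f dg) = (f ∘ F) d(g ∘ F), substitute each coordinate x_i by F_i(u, v) in f_i, and replace dx_i by d F_i = (∂F_i/∂u) du + (∂F_i/∂v) dv.
  For the x component: f_1(F) = -2; d F_1 = (2) du + (1) dv
  For the y component: f_2(F) = 2*u + v; d F_2 = (0) du + (-6*v) dv
Combining and collecting du, dv coefficients:
  coeff of du: -4
  coeff of dv: -12*u*v - 6*v^2 - 2
F^* omega = (-4) du + (-12*u*v - 6*v^2 - 2) dv.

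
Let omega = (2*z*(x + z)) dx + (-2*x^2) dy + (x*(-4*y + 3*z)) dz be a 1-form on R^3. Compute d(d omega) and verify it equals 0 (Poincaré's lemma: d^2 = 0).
d(d omega) = 0

Step 1: d omega = sum_{i<j} (∂f_j/∂x_i - ∂f_i/∂x_j) dx_i ∧ dx_j:
  coeff of dx ∧ dy: -4*x
  coeff of dx ∧ dz: -2*x - 4*y - z
  coeff of dy ∧ dz: -4*x
Step 2: Apply d again to each 2-form coefficient. The only possible 3-form in R^3 is dx ∧ dy ∧ dz, with coefficient
  ∂(coeff of dy∧dz)/∂x - ∂(coeff of dx∧dz)/∂y + ∂(coeff of dx∧dy)/∂z
  = ∂/∂x (-4*x) - ∂/∂y (-2*x - 4*y - z) + ∂/∂z (-4*x).
Each of these terms simplifies to sums of mixed partials that cancel in pairs. The result is 0 (by equality of mixed partials for smooth functions — Schwarz / Clairaut).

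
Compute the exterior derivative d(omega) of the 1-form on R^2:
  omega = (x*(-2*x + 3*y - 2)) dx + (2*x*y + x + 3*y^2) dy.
d(omega) = (-3*x + 2*y + 1) dx ∧ dy

For a 1-form omega = sum_i f_i dx_i, the exterior derivative is
  d(omega) = sum_{i < j} (∂f_j/∂x_i - ∂f_i/∂x_j) dx_i ∧ dx_j.
  coefficient of dx ∧ dy: ∂f_2/∂x - ∂f_1/∂y = ∂(2*x*y + x + 3*y^2)/∂x - ∂(x*(-2*x + 3*y - 2))/∂y = -3*x + 2*y + 1
Assembling: d(omega) = (-3*x + 2*y + 1) dx ∧ dy.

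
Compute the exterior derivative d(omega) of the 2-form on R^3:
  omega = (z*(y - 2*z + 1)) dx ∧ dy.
d(omega) = (y - 4*z + 1) dx ∧ dy ∧ dz

For a 2-form omega = sum_{i<j} g_{ij} dx_i ∧ dx_j, the exterior derivative is
  d(omega) = sum_{i<j} d(g_{ij}) ∧ dx_i ∧ dx_j = sum_{i<j, k} (∂g_{ij}/∂x_k) dx_k ∧ dx_i ∧ dx_j.
Expand each term, using dx_k ∧ dx_i ∧ dx_j = sgn(permutation) dx_{(a)} ∧ dx_{(b)} ∧ dx_{(c)} with (a < b < c) sorted:
  d(z*(y - 2*z + 1)) includes (∂/∂z)(z*(y - 2*z + 1)) dz = (y - 4*z + 1) dz, which multiplied by dx ∧ dy gives (y - 4*z + 1) dx ∧ dy ∧ dz
Collecting like 3-forms: d(omega) = (y - 4*z + 1) dx ∧ dy ∧ dz.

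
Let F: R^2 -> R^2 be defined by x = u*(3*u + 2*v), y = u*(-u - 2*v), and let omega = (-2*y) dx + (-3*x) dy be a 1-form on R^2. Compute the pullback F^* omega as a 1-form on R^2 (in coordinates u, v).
F^* omega = (2*u*(15*u^2 + 29*u*v + 10*v^2)) du + (u^2*(22*u + 20*v)) dv

Using F^*(f dg) = (f ∘ F) d(g ∘ F), substitute each coordinate x_i by F_i(u, v) in f_i, and replace dx_i by d F_i = (∂F_i/∂u) du + (∂F_i/∂v) dv.
  For the x component: f_1(F) = 2*u*(u + 2*v); d F_1 = (6*u + 2*v) du + (2*u) dv
  For the y component: f_2(F) = 3*u*(-3*u - 2*v); d F_2 = (-2*u - 2*v) du + (-2*u) dv
Combining and collecting du, dv coefficients:
  coeff of du: 2*u*(15*u^2 + 29*u*v + 10*v^2)
  coeff of dv: u^2*(22*u + 20*v)
F^* omega = (2*u*(15*u^2 + 29*u*v + 10*v^2)) du + (u^2*(22*u + 20*v)) dv.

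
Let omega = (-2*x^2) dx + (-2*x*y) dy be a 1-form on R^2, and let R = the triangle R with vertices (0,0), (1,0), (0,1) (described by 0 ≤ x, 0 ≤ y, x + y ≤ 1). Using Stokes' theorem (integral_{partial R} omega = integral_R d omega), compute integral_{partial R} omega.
integral_(partial R) omega = -1/3

Stokes: integral_partial_R omega = integral_R d omega with d omega = (∂Q/∂x - ∂P/∂y) dx ∧ dy.
  ∂Q/∂x = -2*y
  ∂P/∂y = 0
  integrand = ∂Q/∂x - ∂P/∂y = -2*y.
Integrating over R: integral_0^1 integral_0^{1-x} (-2*y) dy dx = -1/3.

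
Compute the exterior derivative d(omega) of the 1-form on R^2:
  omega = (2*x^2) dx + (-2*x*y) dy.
d(omega) = (-2*y) dx ∧ dy

For a 1-form omega = sum_i f_i dx_i, the exterior derivative is
  d(omega) = sum_{i < j} (∂f_j/∂x_i - ∂f_i/∂x_j) dx_i ∧ dx_j.
  coefficient of dx ∧ dy: ∂f_2/∂x - ∂f_1/∂y = ∂(-2*x*y)/∂x - ∂(2*x^2)/∂y = -2*y
Assembling: d(omega) = (-2*y) dx ∧ dy.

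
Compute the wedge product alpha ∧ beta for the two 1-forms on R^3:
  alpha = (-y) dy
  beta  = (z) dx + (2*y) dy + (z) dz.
alpha ∧ beta = (y*z) dx ∧ dy + (-y*z) dy ∧ dz

Distribute the wedge, using dx_i ∧ dx_j = -dx_j ∧ dx_i and dx_i ∧ dx_i = 0. For each pair (i, j) with i < j, the coefficient of dx_i ∧ dx_j in alpha ∧ beta is (alpha_i * beta_j - alpha_j * beta_i). Collecting: alpha ∧ beta = (y*z) dx ∧ dy + (-y*z) dy ∧ dz.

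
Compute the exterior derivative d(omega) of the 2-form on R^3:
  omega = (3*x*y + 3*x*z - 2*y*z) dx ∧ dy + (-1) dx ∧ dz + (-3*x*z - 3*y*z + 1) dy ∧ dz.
d(omega) = (3*x - 2*y - 3*z) dx ∧ dy ∧ dz

For a 2-form omega = sum_{i<j} g_{ij} dx_i ∧ dx_j, the exterior derivative is
  d(omega) = sum_{i<j} d(g_{ij}) ∧ dx_i ∧ dx_j = sum_{i<j, k} (∂g_{ij}/∂x_k) dx_k ∧ dx_i ∧ dx_j.
Expand each term, using dx_k ∧ dx_i ∧ dx_j = sgn(permutation) dx_{(a)} ∧ dx_{(b)} ∧ dx_{(c)} with (a < b < c) sorted:
  d(3*x*y + 3*x*z - 2*y*z) includes (∂/∂z)(3*x*y + 3*x*z - 2*y*z) dz = (3*x - 2*y) dz, which multiplied by dx ∧ dy gives (3*x - 2*y) dx ∧ dy ∧ dz
  d(-3*x*z - 3*y*z + 1) includes (∂/∂x)(-3*x*z - 3*y*z + 1) dx = (-3*z) dx, which multiplied by dy ∧ dz gives (-3*z) dx ∧ dy ∧ dz
Collecting like 3-forms: d(omega) = (3*x - 2*y - 3*z) dx ∧ dy ∧ dz.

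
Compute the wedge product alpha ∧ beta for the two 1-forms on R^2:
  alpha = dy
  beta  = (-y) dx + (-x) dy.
alpha ∧ beta = (y) dx ∧ dy

Distribute the wedge, using dx_i ∧ dx_j = -dx_j ∧ dx_i and dx_i ∧ dx_i = 0. For each pair (i, j) with i < j, the coefficient of dx_i ∧ dx_j in alpha ∧ beta is (alpha_i * beta_j - alpha_j * beta_i). Collecting: alpha ∧ beta = (y) dx ∧ dy.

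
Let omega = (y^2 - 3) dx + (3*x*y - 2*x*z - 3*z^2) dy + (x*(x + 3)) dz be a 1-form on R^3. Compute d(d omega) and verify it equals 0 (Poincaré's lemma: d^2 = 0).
d(d omega) = 0

Step 1: d omega = sum_{i<j} (∂f_j/∂x_i - ∂f_i/∂x_j) dx_i ∧ dx_j:
  coeff of dx ∧ dy: y - 2*z
  coeff of dx ∧ dz: 2*x + 3
  coeff of dy ∧ dz: 2*x + 6*z
Step 2: Apply d again to each 2-form coefficient. The only possible 3-form in R^3 is dx ∧ dy ∧ dz, with coefficient
  ∂(coeff of dy∧dz)/∂x - ∂(coeff of dx∧dz)/∂y + ∂(coeff of dx∧dy)/∂z
  = ∂/∂x (2*x + 6*z) - ∂/∂y (2*x + 3) + ∂/∂z (y - 2*z).
Each of these terms simplifies to sums of mixed partials that cancel in pairs. The result is 0 (by equality of mixed partials for smooth functions — Schwarz / Clairaut).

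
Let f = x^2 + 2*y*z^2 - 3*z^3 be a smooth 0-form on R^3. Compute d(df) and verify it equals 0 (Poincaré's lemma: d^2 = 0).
d(df) = 0

Step 1: df = sum_i (∂f/∂x_i) dx_i = (2*x) dx + (2*z^2) dy + (z*(4*y - 9*z)) dz.
Step 2: Apply d again. Using the 1-form formula, the coefficient of dx ∧ dy in d(df) is ∂^2 f/∂x ∂y - ∂^2 f/∂y ∂x = (0) - (0) = 0 (equality of mixed partials for smooth f).
Similarly for dx ∧ dz and dy ∧ dz — all coefficients vanish. So d(df) = 0.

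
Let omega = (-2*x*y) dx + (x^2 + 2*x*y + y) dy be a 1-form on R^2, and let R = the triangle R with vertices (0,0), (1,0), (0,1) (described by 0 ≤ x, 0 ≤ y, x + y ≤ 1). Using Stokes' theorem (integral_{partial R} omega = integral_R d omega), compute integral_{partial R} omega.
integral_(partial R) omega = 1

Stokes: integral_partial_R omega = integral_R d omega with d omega = (∂Q/∂x - ∂P/∂y) dx ∧ dy.
  ∂Q/∂x = 2*x + 2*y
  ∂P/∂y = -2*x
  integrand = ∂Q/∂x - ∂P/∂y = 4*x + 2*y.
Integrating over R: integral_0^1 integral_0^{1-x} (4*x + 2*y) dy dx = 1.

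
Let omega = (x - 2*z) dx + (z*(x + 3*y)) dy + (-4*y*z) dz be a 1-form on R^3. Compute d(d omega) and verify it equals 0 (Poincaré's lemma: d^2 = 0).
d(d omega) = 0

Step 1: d omega = sum_{i<j} (∂f_j/∂x_i - ∂f_i/∂x_j) dx_i ∧ dx_j:
  coeff of dx ∧ dy: z
  coeff of dx ∧ dz: 2
  coeff of dy ∧ dz: -x - 3*y - 4*z
Step 2: Apply d again to each 2-form coefficient. The only possible 3-form in R^3 is dx ∧ dy ∧ dz, with coefficient
  ∂(coeff of dy∧dz)/∂x - ∂(coeff of dx∧dz)/∂y + ∂(coeff of dx∧dy)/∂z
  = ∂/∂x (-x - 3*y - 4*z) - ∂/∂y (2) + ∂/∂z (z).
Each of these terms simplifies to sums of mixed partials that cancel in pairs. The result is 0 (by equality of mixed partials for smooth functions — Schwarz / Clairaut).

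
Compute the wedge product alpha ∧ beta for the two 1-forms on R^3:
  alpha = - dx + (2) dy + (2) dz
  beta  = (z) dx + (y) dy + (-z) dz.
alpha ∧ beta = (-y - 2*z) dx ∧ dy + (-z) dx ∧ dz + (-2*y - 2*z) dy ∧ dz

Distribute the wedge, using dx_i ∧ dx_j = -dx_j ∧ dx_i and dx_i ∧ dx_i = 0. For each pair (i, j) with i < j, the coefficient of dx_i ∧ dx_j in alpha ∧ beta is (alpha_i * beta_j - alpha_j * beta_i). Collecting: alpha ∧ beta = (-y - 2*z) dx ∧ dy + (-z) dx ∧ dz + (-2*y - 2*z) dy ∧ dz.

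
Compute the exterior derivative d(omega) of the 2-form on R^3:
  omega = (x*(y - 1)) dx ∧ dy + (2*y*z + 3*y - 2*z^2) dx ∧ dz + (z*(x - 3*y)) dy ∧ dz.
d(omega) = (-z - 3) dx ∧ dy ∧ dz

For a 2-form omega = sum_{i<j} g_{ij} dx_i ∧ dx_j, the exterior derivative is
  d(omega) = sum_{i<j} d(g_{ij}) ∧ dx_i ∧ dx_j = sum_{i<j, k} (∂g_{ij}/∂x_k) dx_k ∧ dx_i ∧ dx_j.
Expand each term, using dx_k ∧ dx_i ∧ dx_j = sgn(permutation) dx_{(a)} ∧ dx_{(b)} ∧ dx_{(c)} with (a < b < c) sorted:
  d(2*y*z + 3*y - 2*z^2) includes (∂/∂y)(2*y*z + 3*y - 2*z^2) dy = (2*z + 3) dy, which multiplied by dx ∧ dz gives (-2*z - 3) dx ∧ dy ∧ dz
  d(z*(x - 3*y)) includes (∂/∂x)(z*(x - 3*y)) dx = (z) dx, which multiplied by dy ∧ dz gives (z) dx ∧ dy ∧ dz
Collecting like 3-forms: d(omega) = (-z - 3) dx ∧ dy ∧ dz.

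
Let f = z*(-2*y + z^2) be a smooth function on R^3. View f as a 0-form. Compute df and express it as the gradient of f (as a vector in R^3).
df = (0) dx + (-2*z) dy + (-2*y + 3*z^2) dz; grad f = (0, -2*z, -2*y + 3*z^2)

For a 0-form f, d f = (∂f/∂x) dx + (∂f/∂y) dy + (∂f/∂z) dz. The components of the vector representation are exactly the entries of grad f in Cartesian coordinates:
  ∂f/∂x = 0
  ∂f/∂y = -2*z
  ∂f/∂z = -2*y + 3*z^2.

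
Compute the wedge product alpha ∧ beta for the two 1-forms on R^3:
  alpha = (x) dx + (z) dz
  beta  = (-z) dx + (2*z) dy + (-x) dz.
alpha ∧ beta = (2*x*z) dx ∧ dy + (-x^2 + z^2) dx ∧ dz + (-2*z^2) dy ∧ dz

Distribute the wedge, using dx_i ∧ dx_j = -dx_j ∧ dx_i and dx_i ∧ dx_i = 0. For each pair (i, j) with i < j, the coefficient of dx_i ∧ dx_j in alpha ∧ beta is (alpha_i * beta_j - alpha_j * beta_i). Collecting: alpha ∧ beta = (2*x*z) dx ∧ dy + (-x^2 + z^2) dx ∧ dz + (-2*z^2) dy ∧ dz.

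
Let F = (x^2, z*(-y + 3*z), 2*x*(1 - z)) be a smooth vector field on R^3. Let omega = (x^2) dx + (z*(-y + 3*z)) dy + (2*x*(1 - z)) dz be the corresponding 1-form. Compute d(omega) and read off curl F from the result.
d(omega) = (y - 6*z) dy ∧ dz + (2*z - 2) dz ∧ dx + (0) dx ∧ dy; curl F = (y - 6*z, 2*z - 2, 0)

d omega = sum_{i<j} (∂f_j/∂x_i - ∂f_i/∂x_j) dx_i ∧ dx_j. Under the identification (dy ∧ dz, dz ∧ dx, dx ∧ dy) ↔ (e_x, e_y, e_z), the coefficients are exactly the components of curl F. Compute:
  ∂R/∂y - ∂Q/∂z = (0) - (-y + 6*z) = y - 6*z
  ∂P/∂z - ∂R/∂x = (0) - (2 - 2*z) = 2*z - 2
  ∂Q/∂x - ∂P/∂y = (0) - (0) = 0.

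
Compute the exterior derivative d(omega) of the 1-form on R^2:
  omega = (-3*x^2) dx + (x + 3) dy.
d(omega) = (1) dx ∧ dy

For a 1-form omega = sum_i f_i dx_i, the exterior derivative is
  d(omega) = sum_{i < j} (∂f_j/∂x_i - ∂f_i/∂x_j) dx_i ∧ dx_j.
  coefficient of dx ∧ dy: ∂f_2/∂x - ∂f_1/∂y = ∂(x + 3)/∂x - ∂(-3*x^2)/∂y = 1
Assembling: d(omega) = (1) dx ∧ dy.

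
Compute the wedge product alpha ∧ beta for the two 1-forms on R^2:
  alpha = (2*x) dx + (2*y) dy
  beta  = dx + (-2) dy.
alpha ∧ beta = (-4*x - 2*y) dx ∧ dy

Distribute the wedge, using dx_i ∧ dx_j = -dx_j ∧ dx_i and dx_i ∧ dx_i = 0. For each pair (i, j) with i < j, the coefficient of dx_i ∧ dx_j in alpha ∧ beta is (alpha_i * beta_j - alpha_j * beta_i). Collecting: alpha ∧ beta = (-4*x - 2*y) dx ∧ dy.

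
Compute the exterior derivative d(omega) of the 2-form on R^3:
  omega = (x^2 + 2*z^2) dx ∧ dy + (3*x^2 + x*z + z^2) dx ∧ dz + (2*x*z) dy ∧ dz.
d(omega) = (6*z) dx ∧ dy ∧ dz

For a 2-form omega = sum_{i<j} g_{ij} dx_i ∧ dx_j, the exterior derivative is
  d(omega) = sum_{i<j} d(g_{ij}) ∧ dx_i ∧ dx_j = sum_{i<j, k} (∂g_{ij}/∂x_k) dx_k ∧ dx_i ∧ dx_j.
Expand each term, using dx_k ∧ dx_i ∧ dx_j = sgn(permutation) dx_{(a)} ∧ dx_{(b)} ∧ dx_{(c)} with (a < b < c) sorted:
  d(x^2 + 2*z^2) includes (∂/∂z)(x^2 + 2*z^2) dz = (4*z) dz, which multiplied by dx ∧ dy gives (4*z) dx ∧ dy ∧ dz
  d(2*x*z) includes (∂/∂x)(2*x*z) dx = (2*z) dx, which multiplied by dy ∧ dz gives (2*z) dx ∧ dy ∧ dz
Collecting like 3-forms: d(omega) = (6*z) dx ∧ dy ∧ dz.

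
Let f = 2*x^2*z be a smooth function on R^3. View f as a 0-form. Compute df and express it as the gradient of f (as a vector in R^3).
df = (4*x*z) dx + (0) dy + (2*x^2) dz; grad f = (4*x*z, 0, 2*x^2)

For a 0-form f, d f = (∂f/∂x) dx + (∂f/∂y) dy + (∂f/∂z) dz. The components of the vector representation are exactly the entries of grad f in Cartesian coordinates:
  ∂f/∂x = 4*x*z
  ∂f/∂y = 0
  ∂f/∂z = 2*x^2.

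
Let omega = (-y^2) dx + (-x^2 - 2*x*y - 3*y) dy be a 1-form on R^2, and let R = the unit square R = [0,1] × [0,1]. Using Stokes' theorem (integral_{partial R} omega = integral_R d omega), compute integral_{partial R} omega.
integral_(partial R) omega = -1

Stokes: integral_partial_R omega = integral_R d omega with d omega = (∂Q/∂x - ∂P/∂y) dx ∧ dy.
  ∂Q/∂x = -2*x - 2*y
  ∂P/∂y = -2*y
  integrand = ∂Q/∂x - ∂P/∂y = -2*x.
Integrating over R: integral_0^1 integral_0^1 (-2*x) dx dy = -1.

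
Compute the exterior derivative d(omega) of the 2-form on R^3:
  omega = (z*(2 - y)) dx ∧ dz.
d(omega) = (z) dx ∧ dy ∧ dz

For a 2-form omega = sum_{i<j} g_{ij} dx_i ∧ dx_j, the exterior derivative is
  d(omega) = sum_{i<j} d(g_{ij}) ∧ dx_i ∧ dx_j = sum_{i<j, k} (∂g_{ij}/∂x_k) dx_k ∧ dx_i ∧ dx_j.
Expand each term, using dx_k ∧ dx_i ∧ dx_j = sgn(permutation) dx_{(a)} ∧ dx_{(b)} ∧ dx_{(c)} with (a < b < c) sorted:
  d(z*(2 - y)) includes (∂/∂y)(z*(2 - y)) dy = (-z) dy, which multiplied by dx ∧ dz gives (z) dx ∧ dy ∧ dz
Collecting like 3-forms: d(omega) = (z) dx ∧ dy ∧ dz.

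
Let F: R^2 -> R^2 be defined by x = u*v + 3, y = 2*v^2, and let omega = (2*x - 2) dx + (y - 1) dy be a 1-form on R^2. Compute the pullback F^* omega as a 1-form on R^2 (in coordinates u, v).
F^* omega = (2*v*(u*v + 2)) du + (2*u^2*v + 4*u + 8*v^3 - 4*v) dv

Using F^*(f dg) = (f ∘ F) d(g ∘ F), substitute each coordinate x_i by F_i(u, v) in f_i, and replace dx_i by d F_i = (∂F_i/∂u) du + (∂F_i/∂v) dv.
  For the x component: f_1(F) = 2*u*v + 4; d F_1 = (v) du + (u) dv
  For the y component: f_2(F) = 2*v^2 - 1; d F_2 = (0) du + (4*v) dv
Combining and collecting du, dv coefficients:
  coeff of du: 2*v*(u*v + 2)
  coeff of dv: 2*u^2*v + 4*u + 8*v^3 - 4*v
F^* omega = (2*v*(u*v + 2)) du + (2*u^2*v + 4*u + 8*v^3 - 4*v) dv.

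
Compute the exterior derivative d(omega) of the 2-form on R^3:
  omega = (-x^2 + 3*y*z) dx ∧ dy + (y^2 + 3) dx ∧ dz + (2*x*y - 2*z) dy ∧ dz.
d(omega) = (3*y) dx ∧ dy ∧ dz

For a 2-form omega = sum_{i<j} g_{ij} dx_i ∧ dx_j, the exterior derivative is
  d(omega) = sum_{i<j} d(g_{ij}) ∧ dx_i ∧ dx_j = sum_{i<j, k} (∂g_{ij}/∂x_k) dx_k ∧ dx_i ∧ dx_j.
Expand each term, using dx_k ∧ dx_i ∧ dx_j = sgn(permutation) dx_{(a)} ∧ dx_{(b)} ∧ dx_{(c)} with (a < b < c) sorted:
  d(-x^2 + 3*y*z) includes (∂/∂z)(-x^2 + 3*y*z) dz = (3*y) dz, which multiplied by dx ∧ dy gives (3*y) dx ∧ dy ∧ dz
  d(y^2 + 3) includes (∂/∂y)(y^2 + 3) dy = (2*y) dy, which multiplied by dx ∧ dz gives (-2*y) dx ∧ dy ∧ dz
  d(2*x*y - 2*z) includes (∂/∂x)(2*x*y - 2*z) dx = (2*y) dx, which multiplied by dy ∧ dz gives (2*y) dx ∧ dy ∧ dz
Collecting like 3-forms: d(omega) = (3*y) dx ∧ dy ∧ dz.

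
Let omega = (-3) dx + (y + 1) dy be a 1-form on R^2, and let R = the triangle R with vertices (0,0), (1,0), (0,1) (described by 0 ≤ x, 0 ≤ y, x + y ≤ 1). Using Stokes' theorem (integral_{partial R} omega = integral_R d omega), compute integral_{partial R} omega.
integral_(partial R) omega = 0

Stokes: integral_partial_R omega = integral_R d omega with d omega = (∂Q/∂x - ∂P/∂y) dx ∧ dy.
  ∂Q/∂x = 0
  ∂P/∂y = 0
  integrand = ∂Q/∂x - ∂P/∂y = 0.
Integrating over R: integral_0^1 integral_0^{1-x} (0) dy dx = 0.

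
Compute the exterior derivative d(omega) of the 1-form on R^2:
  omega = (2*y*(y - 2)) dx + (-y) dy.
d(omega) = (4 - 4*y) dx ∧ dy

For a 1-form omega = sum_i f_i dx_i, the exterior derivative is
  d(omega) = sum_{i < j} (∂f_j/∂x_i - ∂f_i/∂x_j) dx_i ∧ dx_j.
  coefficient of dx ∧ dy: ∂f_2/∂x - ∂f_1/∂y = ∂(-y)/∂x - ∂(2*y*(y - 2))/∂y = 4 - 4*y
Assembling: d(omega) = (4 - 4*y) dx ∧ dy.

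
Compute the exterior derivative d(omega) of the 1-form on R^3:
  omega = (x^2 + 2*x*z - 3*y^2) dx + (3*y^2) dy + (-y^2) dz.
d(omega) = (6*y) dx ∧ dy + (-2*x) dx ∧ dz + (-2*y) dy ∧ dz

For a 1-form omega = sum_i f_i dx_i, the exterior derivative is
  d(omega) = sum_{i < j} (∂f_j/∂x_i - ∂f_i/∂x_j) dx_i ∧ dx_j.
  coefficient of dx ∧ dy: ∂f_2/∂x - ∂f_1/∂y = ∂(3*y^2)/∂x - ∂(x^2 + 2*x*z - 3*y^2)/∂y = 6*y
  coefficient of dx ∧ dz: ∂f_3/∂x - ∂f_1/∂z = ∂(-y^2)/∂x - ∂(x^2 + 2*x*z - 3*y^2)/∂z = -2*x
  coefficient of dy ∧ dz: ∂f_3/∂y - ∂f_2/∂z = ∂(-y^2)/∂y - ∂(3*y^2)/∂z = -2*y
Assembling: d(omega) = (6*y) dx ∧ dy + (-2*x) dx ∧ dz + (-2*y) dy ∧ dz.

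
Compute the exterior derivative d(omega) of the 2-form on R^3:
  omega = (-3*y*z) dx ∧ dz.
d(omega) = (3*z) dx ∧ dy ∧ dz

For a 2-form omega = sum_{i<j} g_{ij} dx_i ∧ dx_j, the exterior derivative is
  d(omega) = sum_{i<j} d(g_{ij}) ∧ dx_i ∧ dx_j = sum_{i<j, k} (∂g_{ij}/∂x_k) dx_k ∧ dx_i ∧ dx_j.
Expand each term, using dx_k ∧ dx_i ∧ dx_j = sgn(permutation) dx_{(a)} ∧ dx_{(b)} ∧ dx_{(c)} with (a < b < c) sorted:
  d(-3*y*z) includes (∂/∂y)(-3*y*z) dy = (-3*z) dy, which multiplied by dx ∧ dz gives (3*z) dx ∧ dy ∧ dz
Collecting like 3-forms: d(omega) = (3*z) dx ∧ dy ∧ dz.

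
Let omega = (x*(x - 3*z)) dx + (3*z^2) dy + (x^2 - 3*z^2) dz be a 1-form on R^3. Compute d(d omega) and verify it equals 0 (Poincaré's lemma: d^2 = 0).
d(d omega) = 0

Step 1: d omega = sum_{i<j} (∂f_j/∂x_i - ∂f_i/∂x_j) dx_i ∧ dx_j:
  coeff of dx ∧ dy: 0
  coeff of dx ∧ dz: 5*x
  coeff of dy ∧ dz: -6*z
Step 2: Apply d again to each 2-form coefficient. The only possible 3-form in R^3 is dx ∧ dy ∧ dz, with coefficient
  ∂(coeff of dy∧dz)/∂x - ∂(coeff of dx∧dz)/∂y + ∂(coeff of dx∧dy)/∂z
  = ∂/∂x (-6*z) - ∂/∂y (5*x) + ∂/∂z (0).
Each of these terms simplifies to sums of mixed partials that cancel in pairs. The result is 0 (by equality of mixed partials for smooth functions — Schwarz / Clairaut).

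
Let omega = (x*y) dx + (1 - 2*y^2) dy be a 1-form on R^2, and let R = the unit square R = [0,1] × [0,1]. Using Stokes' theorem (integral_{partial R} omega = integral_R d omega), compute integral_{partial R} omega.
integral_(partial R) omega = -1/2

Stokes: integral_partial_R omega = integral_R d omega with d omega = (∂Q/∂x - ∂P/∂y) dx ∧ dy.
  ∂Q/∂x = 0
  ∂P/∂y = x
  integrand = ∂Q/∂x - ∂P/∂y = -x.
Integrating over R: integral_0^1 integral_0^1 (-x) dx dy = -1/2.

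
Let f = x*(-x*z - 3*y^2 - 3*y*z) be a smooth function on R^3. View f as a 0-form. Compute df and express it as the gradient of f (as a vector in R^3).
df = (-2*x*z - 3*y^2 - 3*y*z) dx + (3*x*(-2*y - z)) dy + (x*(-x - 3*y)) dz; grad f = (-2*x*z - 3*y^2 - 3*y*z, 3*x*(-2*y - z), x*(-x - 3*y))

For a 0-form f, d f = (∂f/∂x) dx + (∂f/∂y) dy + (∂f/∂z) dz. The components of the vector representation are exactly the entries of grad f in Cartesian coordinates:
  ∂f/∂x = -2*x*z - 3*y^2 - 3*y*z
  ∂f/∂y = 3*x*(-2*y - z)
  ∂f/∂z = x*(-x - 3*y).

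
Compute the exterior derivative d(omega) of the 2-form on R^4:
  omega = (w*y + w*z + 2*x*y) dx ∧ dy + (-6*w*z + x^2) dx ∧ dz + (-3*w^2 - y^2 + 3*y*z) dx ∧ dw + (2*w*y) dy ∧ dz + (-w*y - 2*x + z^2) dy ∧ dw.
d(omega) = (w) dx ∧ dy ∧ dz + (3*y - 2*z - 2) dx ∧ dy ∧ dw + (-3*y - 6*z) dx ∧ dz ∧ dw + (2*y - 2*z) dy ∧ dz ∧ dw

For a 2-form omega = sum_{i<j} g_{ij} dx_i ∧ dx_j, the exterior derivative is
  d(omega) = sum_{i<j} d(g_{ij}) ∧ dx_i ∧ dx_j = sum_{i<j, k} (∂g_{ij}/∂x_k) dx_k ∧ dx_i ∧ dx_j.
Expand each term, using dx_k ∧ dx_i ∧ dx_j = sgn(permutation) dx_{(a)} ∧ dx_{(b)} ∧ dx_{(c)} with (a < b < c) sorted:
  d(w*y + w*z + 2*x*y) includes (∂/∂z)(w*y + w*z + 2*x*y) dz = (w) dz, which multiplied by dx ∧ dy gives (w) dx ∧ dy ∧ dz
  d(w*y + w*z + 2*x*y) includes (∂/∂w)(w*y + w*z + 2*x*y) dw = (y + z) dw, which multiplied by dx ∧ dy gives (y + z) dx ∧ dy ∧ dw
  d(-6*w*z + x^2) includes (∂/∂w)(-6*w*z + x^2) dw = (-6*z) dw, which multiplied by dx ∧ dz gives (-6*z) dx ∧ dz ∧ dw
  d(-3*w^2 - y^2 + 3*y*z) includes (∂/∂y)(-3*w^2 - y^2 + 3*y*z) dy = (-2*y + 3*z) dy, which multiplied by dx ∧ dw gives (2*y - 3*z) dx ∧ dy ∧ dw
  d(-3*w^2 - y^2 + 3*y*z) includes (∂/∂z)(-3*w^2 - y^2 + 3*y*z) dz = (3*y) dz, which multiplied by dx ∧ dw gives (-3*y) dx ∧ dz ∧ dw
  d(2*w*y) includes (∂/∂w)(2*w*y) dw = (2*y) dw, which multiplied by dy ∧ dz gives (2*y) dy ∧ dz ∧ dw
  d(-w*y - 2*x + z^2) includes (∂/∂x)(-w*y - 2*x + z^2) dx = (-2) dx, which multiplied by dy ∧ dw gives (-2) dx ∧ dy ∧ dw
  d(-w*y - 2*x + z^2) includes (∂/∂z)(-w*y - 2*x + z^2) dz = (2*z) dz, which multiplied by dy ∧ dw gives (-2*z) dy ∧ dz ∧ dw
Collecting like 3-forms: d(omega) = (w) dx ∧ dy ∧ dz + (3*y - 2*z - 2) dx ∧ dy ∧ dw + (-3*y - 6*z) dx ∧ dz ∧ dw + (2*y - 2*z) dy ∧ dz ∧ dw.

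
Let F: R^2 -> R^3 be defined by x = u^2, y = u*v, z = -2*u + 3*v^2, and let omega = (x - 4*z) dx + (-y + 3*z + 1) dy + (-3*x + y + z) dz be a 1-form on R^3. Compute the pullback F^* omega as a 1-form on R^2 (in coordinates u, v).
F^* omega = (2*u^3 + 22*u^2 - 25*u*v^2 - 8*u*v + 4*u + 9*v^3 - 6*v^2 + v) du + (-19*u^2*v - 6*u^2 + 15*u*v^2 - 12*u*v + u + 18*v^3) dv

Using F^*(f dg) = (f ∘ F) d(g ∘ F), substitute each coordinate x_i by F_i(u, v) in f_i, and replace dx_i by d F_i = (∂F_i/∂u) du + (∂F_i/∂v) dv.
  For the x component: f_1(F) = u^2 + 8*u - 12*v^2; d F_1 = (2*u) du + (0) dv
  For the y component: f_2(F) = -u*v - 6*u + 9*v^2 + 1; d F_2 = (v) du + (u) dv
  For the z component: f_3(F) = -3*u^2 + u*v - 2*u + 3*v^2; d F_3 = (-2) du + (6*v) dv
Combining and collecting du, dv coefficients:
  coeff of du: 2*u^3 + 22*u^2 - 25*u*v^2 - 8*u*v + 4*u + 9*v^3 - 6*v^2 + v
  coeff of dv: -19*u^2*v - 6*u^2 + 15*u*v^2 - 12*u*v + u + 18*v^3
F^* omega = (2*u^3 + 22*u^2 - 25*u*v^2 - 8*u*v + 4*u + 9*v^3 - 6*v^2 + v) du + (-19*u^2*v - 6*u^2 + 15*u*v^2 - 12*u*v + u + 18*v^3) dv.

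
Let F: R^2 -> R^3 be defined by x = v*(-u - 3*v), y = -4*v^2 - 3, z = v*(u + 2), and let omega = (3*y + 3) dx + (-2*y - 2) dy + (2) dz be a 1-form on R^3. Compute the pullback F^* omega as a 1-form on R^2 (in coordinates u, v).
F^* omega = (12*v^3 + 8*v) du + (12*u*v^2 + 8*u + 8*v^3 + 4*v + 4) dv

Using F^*(f dg) = (f ∘ F) d(g ∘ F), substitute each coordinate x_i by F_i(u, v) in f_i, and replace dx_i by d F_i = (∂F_i/∂u) du + (∂F_i/∂v) dv.
  For the x component: f_1(F) = -12*v^2 - 6; d F_1 = (-v) du + (-u - 6*v) dv
  For the y component: f_2(F) = 8*v^2 + 4; d F_2 = (0) du + (-8*v) dv
  For the z component: f_3(F) = 2; d F_3 = (v) du + (u + 2) dv
Combining and collecting du, dv coefficients:
  coeff of du: 12*v^3 + 8*v
  coeff of dv: 12*u*v^2 + 8*u + 8*v^3 + 4*v + 4
F^* omega = (12*v^3 + 8*v) du + (12*u*v^2 + 8*u + 8*v^3 + 4*v + 4) dv.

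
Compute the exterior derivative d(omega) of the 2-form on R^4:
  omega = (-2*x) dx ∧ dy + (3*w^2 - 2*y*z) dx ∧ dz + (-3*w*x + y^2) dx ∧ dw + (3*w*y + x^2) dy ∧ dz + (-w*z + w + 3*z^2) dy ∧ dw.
d(omega) = (2*x + 2*z) dx ∧ dy ∧ dz + (6*w) dx ∧ dz ∧ dw + (-2*y) dx ∧ dy ∧ dw + (w + 3*y - 6*z) dy ∧ dz ∧ dw

For a 2-form omega = sum_{i<j} g_{ij} dx_i ∧ dx_j, the exterior derivative is
  d(omega) = sum_{i<j} d(g_{ij}) ∧ dx_i ∧ dx_j = sum_{i<j, k} (∂g_{ij}/∂x_k) dx_k ∧ dx_i ∧ dx_j.
Expand each term, using dx_k ∧ dx_i ∧ dx_j = sgn(permutation) dx_{(a)} ∧ dx_{(b)} ∧ dx_{(c)} with (a < b < c) sorted:
  d(3*w^2 - 2*y*z) includes (∂/∂y)(3*w^2 - 2*y*z) dy = (-2*z) dy, which multiplied by dx ∧ dz gives (2*z) dx ∧ dy ∧ dz
  d(3*w^2 - 2*y*z) includes (∂/∂w)(3*w^2 - 2*y*z) dw = (6*w) dw, which multiplied by dx ∧ dz gives (6*w) dx ∧ dz ∧ dw
  d(-3*w*x + y^2) includes (∂/∂y)(-3*w*x + y^2) dy = (2*y) dy, which multiplied by dx ∧ dw gives (-2*y) dx ∧ dy ∧ dw
  d(3*w*y + x^2) includes (∂/∂x)(3*w*y + x^2) dx = (2*x) dx, which multiplied by dy ∧ dz gives (2*x) dx ∧ dy ∧ dz
  d(3*w*y + x^2) includes (∂/∂w)(3*w*y + x^2) dw = (3*y) dw, which multiplied by dy ∧ dz gives (3*y) dy ∧ dz ∧ dw
  d(-w*z + w + 3*z^2) includes (∂/∂z)(-w*z + w + 3*z^2) dz = (-w + 6*z) dz, which multiplied by dy ∧ dw gives (w - 6*z) dy ∧ dz ∧ dw
Collecting like 3-forms: d(omega) = (2*x + 2*z) dx ∧ dy ∧ dz + (6*w) dx ∧ dz ∧ dw + (-2*y) dx ∧ dy ∧ dw + (w + 3*y - 6*z) dy ∧ dz ∧ dw.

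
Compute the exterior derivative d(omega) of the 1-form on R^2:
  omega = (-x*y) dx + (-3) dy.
d(omega) = (x) dx ∧ dy

For a 1-form omega = sum_i f_i dx_i, the exterior derivative is
  d(omega) = sum_{i < j} (∂f_j/∂x_i - ∂f_i/∂x_j) dx_i ∧ dx_j.
  coefficient of dx ∧ dy: ∂f_2/∂x - ∂f_1/∂y = ∂(-3)/∂x - ∂(-x*y)/∂y = x
Assembling: d(omega) = (x) dx ∧ dy.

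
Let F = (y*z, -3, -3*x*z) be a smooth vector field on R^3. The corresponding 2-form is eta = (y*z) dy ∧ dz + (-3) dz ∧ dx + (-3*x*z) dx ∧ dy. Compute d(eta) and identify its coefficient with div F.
d(eta) = (-3*x) dx ∧ dy ∧ dz; div F = -3*x

For a 2-form in R^3 of the form above, applying d gives a 3-form with coefficient ∂P/∂x + ∂Q/∂y + ∂R/∂z:
  ∂P/∂x = 0
  ∂Q/∂y = 0
  ∂R/∂z = -3*x
Sum = -3*x, which is exactly div F.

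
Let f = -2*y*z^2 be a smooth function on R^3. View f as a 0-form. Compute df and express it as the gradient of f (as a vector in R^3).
df = (0) dx + (-2*z^2) dy + (-4*y*z) dz; grad f = (0, -2*z^2, -4*y*z)

For a 0-form f, d f = (∂f/∂x) dx + (∂f/∂y) dy + (∂f/∂z) dz. The components of the vector representation are exactly the entries of grad f in Cartesian coordinates:
  ∂f/∂x = 0
  ∂f/∂y = -2*z^2
  ∂f/∂z = -4*y*z.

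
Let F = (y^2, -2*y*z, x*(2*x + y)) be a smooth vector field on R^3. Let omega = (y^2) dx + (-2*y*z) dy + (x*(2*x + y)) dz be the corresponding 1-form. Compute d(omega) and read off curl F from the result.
d(omega) = (x + 2*y) dy ∧ dz + (-4*x - y) dz ∧ dx + (-2*y) dx ∧ dy; curl F = (x + 2*y, -4*x - y, -2*y)

d omega = sum_{i<j} (∂f_j/∂x_i - ∂f_i/∂x_j) dx_i ∧ dx_j. Under the identification (dy ∧ dz, dz ∧ dx, dx ∧ dy) ↔ (e_x, e_y, e_z), the coefficients are exactly the components of curl F. Compute:
  ∂R/∂y - ∂Q/∂z = (x) - (-2*y) = x + 2*y
  ∂P/∂z - ∂R/∂x = (0) - (4*x + y) = -4*x - y
  ∂Q/∂x - ∂P/∂y = (0) - (2*y) = -2*y.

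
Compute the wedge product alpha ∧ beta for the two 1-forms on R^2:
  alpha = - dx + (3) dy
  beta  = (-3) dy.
alpha ∧ beta = (3) dx ∧ dy

Distribute the wedge, using dx_i ∧ dx_j = -dx_j ∧ dx_i and dx_i ∧ dx_i = 0. For each pair (i, j) with i < j, the coefficient of dx_i ∧ dx_j in alpha ∧ beta is (alpha_i * beta_j - alpha_j * beta_i). Collecting: alpha ∧ beta = (3) dx ∧ dy.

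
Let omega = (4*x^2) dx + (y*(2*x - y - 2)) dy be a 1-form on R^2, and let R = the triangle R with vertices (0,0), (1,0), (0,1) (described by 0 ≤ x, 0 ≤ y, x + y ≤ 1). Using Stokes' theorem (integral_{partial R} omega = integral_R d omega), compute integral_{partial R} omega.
integral_(partial R) omega = 1/3

Stokes: integral_partial_R omega = integral_R d omega with d omega = (∂Q/∂x - ∂P/∂y) dx ∧ dy.
  ∂Q/∂x = 2*y
  ∂P/∂y = 0
  integrand = ∂Q/∂x - ∂P/∂y = 2*y.
Integrating over R: integral_0^1 integral_0^{1-x} (2*y) dy dx = 1/3.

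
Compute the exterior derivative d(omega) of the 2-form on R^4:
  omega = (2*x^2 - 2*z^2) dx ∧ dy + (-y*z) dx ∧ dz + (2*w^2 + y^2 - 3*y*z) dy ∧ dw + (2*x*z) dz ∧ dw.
d(omega) = (-3*z) dx ∧ dy ∧ dz + (3*y) dy ∧ dz ∧ dw + (2*z) dx ∧ dz ∧ dw

For a 2-form omega = sum_{i<j} g_{ij} dx_i ∧ dx_j, the exterior derivative is
  d(omega) = sum_{i<j} d(g_{ij}) ∧ dx_i ∧ dx_j = sum_{i<j, k} (∂g_{ij}/∂x_k) dx_k ∧ dx_i ∧ dx_j.
Expand each term, using dx_k ∧ dx_i ∧ dx_j = sgn(permutation) dx_{(a)} ∧ dx_{(b)} ∧ dx_{(c)} with (a < b < c) sorted:
  d(2*x^2 - 2*z^2) includes (∂/∂z)(2*x^2 - 2*z^2) dz = (-4*z) dz, which multiplied by dx ∧ dy gives (-4*z) dx ∧ dy ∧ dz
  d(-y*z) includes (∂/∂y)(-y*z) dy = (-z) dy, which multiplied by dx ∧ dz gives (z) dx ∧ dy ∧ dz
  d(2*w^2 + y^2 - 3*y*z) includes (∂/∂z)(2*w^2 + y^2 - 3*y*z) dz = (-3*y) dz, which multiplied by dy ∧ dw gives (3*y) dy ∧ dz ∧ dw
  d(2*x*z) includes (∂/∂x)(2*x*z) dx = (2*z) dx, which multiplied by dz ∧ dw gives (2*z) dx ∧ dz ∧ dw
Collecting like 3-forms: d(omega) = (-3*z) dx ∧ dy ∧ dz + (3*y) dy ∧ dz ∧ dw + (2*z) dx ∧ dz ∧ dw.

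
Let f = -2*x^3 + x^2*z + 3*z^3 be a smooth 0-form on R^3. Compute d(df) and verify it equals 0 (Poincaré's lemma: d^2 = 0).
d(df) = 0

Step 1: df = sum_i (∂f/∂x_i) dx_i = (2*x*(-3*x + z)) dx + (0) dy + (x^2 + 9*z^2) dz.
Step 2: Apply d again. Using the 1-form formula, the coefficient of dx ∧ dy in d(df) is ∂^2 f/∂x ∂y - ∂^2 f/∂y ∂x = (0) - (0) = 0 (equality of mixed partials for smooth f).
Similarly for dx ∧ dz and dy ∧ dz — all coefficients vanish. So d(df) = 0.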